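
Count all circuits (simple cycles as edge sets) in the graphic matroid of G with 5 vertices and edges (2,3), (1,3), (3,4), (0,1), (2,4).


A circuit in a graphic matroid = edge set of a simple cycle.
G has 5 vertices and 5 edges.
Enumerating all minimal edge subsets forming cycles...
Total circuits found: 1.

1


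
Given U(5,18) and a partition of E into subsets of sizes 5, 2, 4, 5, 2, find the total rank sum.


r(Ai) = min(|Ai|, 5) for each part.
Sum = min(5,5) + min(2,5) + min(4,5) + min(5,5) + min(2,5)
    = 5 + 2 + 4 + 5 + 2
    = 18.

18


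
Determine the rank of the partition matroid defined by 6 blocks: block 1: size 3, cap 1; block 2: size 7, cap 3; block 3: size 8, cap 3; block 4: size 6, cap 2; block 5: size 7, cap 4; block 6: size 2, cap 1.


Rank of a partition matroid = sum of min(|Si|, ci) for each block.
= min(3,1) + min(7,3) + min(8,3) + min(6,2) + min(7,4) + min(2,1)
= 1 + 3 + 3 + 2 + 4 + 1
= 14.

14


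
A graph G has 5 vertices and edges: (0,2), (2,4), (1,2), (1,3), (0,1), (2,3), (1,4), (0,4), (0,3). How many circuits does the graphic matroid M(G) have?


A circuit in a graphic matroid = edge set of a simple cycle.
G has 5 vertices and 9 edges.
Enumerating all minimal edge subsets forming cycles...
Total circuits found: 22.

22


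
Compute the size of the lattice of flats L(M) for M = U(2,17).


Flats of U(2,17): every subset of size < 2 is a flat, plus E itself.
Count = (17 choose 0) + (17 choose 1) + 1
     = 1 + 17 + 1
     = 19.

19


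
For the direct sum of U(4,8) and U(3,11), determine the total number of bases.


Bases of a direct sum M1 + M2: |B| = |B(M1)| * |B(M2)|.
|B(U(4,8))| = C(8,4) = 70.
|B(U(3,11))| = C(11,3) = 165.
Total bases = 70 * 165 = 11550.

11550


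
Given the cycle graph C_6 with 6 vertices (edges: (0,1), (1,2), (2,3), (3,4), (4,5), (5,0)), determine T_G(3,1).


T(C_6; x,y) = x + x^2 + ... + x^(5) + y.
T(3,1) = 3^1 + 3^2 + 3^3 + 3^4 + 3^5 + 1
= 3 + 9 + 27 + 81 + 243 + 1
= 364.

364


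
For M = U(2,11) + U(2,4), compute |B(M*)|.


(M1+M2)* = M1* + M2*.
M1* = U(9,11), bases: C(11,9) = 55.
M2* = U(2,4), bases: C(4,2) = 6.
|B(M*)| = 55 * 6 = 330.

330


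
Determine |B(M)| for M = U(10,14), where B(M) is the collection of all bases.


Bases of U(10,14) are all 10-element subsets of the 14-element ground set.
Number of bases = C(14,10).
C(14,10) = 14! / (10! * 4!) = 1001.

1001


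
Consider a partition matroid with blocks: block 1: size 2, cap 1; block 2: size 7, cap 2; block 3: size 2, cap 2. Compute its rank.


Rank of a partition matroid = sum of min(|Si|, ci) for each block.
= min(2,1) + min(7,2) + min(2,2)
= 1 + 2 + 2
= 5.

5


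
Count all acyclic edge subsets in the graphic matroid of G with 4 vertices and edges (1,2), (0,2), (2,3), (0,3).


An independent set in a graphic matroid is an acyclic edge subset.
G has 4 vertices and 4 edges.
Enumerate all 2^4 = 16 subsets, checking for acyclicity.
Total independent sets = 14.

14


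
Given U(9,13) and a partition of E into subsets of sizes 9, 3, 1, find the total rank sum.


r(Ai) = min(|Ai|, 9) for each part.
Sum = min(9,9) + min(3,9) + min(1,9)
    = 9 + 3 + 1
    = 13.

13


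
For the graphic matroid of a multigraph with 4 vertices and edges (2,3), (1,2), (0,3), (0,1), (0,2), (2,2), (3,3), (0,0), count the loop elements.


In a graphic matroid, a loop is a self-loop edge (u,u) with rank 0.
Examining all 8 edges for self-loops...
Self-loops found: (2,2), (3,3), (0,0)
Number of loops = 3.

3


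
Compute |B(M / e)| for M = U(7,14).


Contracting e from U(7,14) gives U(6,13).
Bases of U(6,13) = C(13,6) = 13! / (6! * 7!) = 1716.

1716


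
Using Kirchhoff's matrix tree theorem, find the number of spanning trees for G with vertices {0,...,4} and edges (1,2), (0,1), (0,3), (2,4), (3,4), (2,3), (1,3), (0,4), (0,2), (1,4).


By Kirchhoff's matrix tree theorem, the number of spanning trees equals
the determinant of any cofactor of the Laplacian matrix L.
G has 5 vertices and 10 edges.
Computing the (4 x 4) cofactor determinant gives 125.

125


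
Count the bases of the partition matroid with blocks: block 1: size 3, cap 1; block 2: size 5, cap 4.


A basis picks exactly ci elements from block i.
Number of bases = product of C(|Si|, ci).
= C(3,1) * C(5,4)
= 3 * 5
= 15.

15


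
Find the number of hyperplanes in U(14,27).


Hyperplanes of U(14,27) are flats of rank 13.
In a uniform matroid, these are exactly the (13)-element subsets.
Count = C(27,13) = 27! / (13! * 14!) = 20058300.

20058300


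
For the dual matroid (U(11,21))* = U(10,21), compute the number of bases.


The dual of U(r,n) is U(n-r, n) = U(10,21).
Bases of U(10,21) are all (10)-element subsets.
|B(M*)| = C(21,10) = 21! / (10! * 11!) = 352716.

352716


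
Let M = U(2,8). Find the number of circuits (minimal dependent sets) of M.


In U(2,8), circuits are the (3)-element subsets.
Any set of 3 elements is dependent, and removing any one element gives
an independent set of size 2, so it is a minimal dependent set.
Number of circuits = C(8,3) = 8! / (3! * 5!) = 56.

56


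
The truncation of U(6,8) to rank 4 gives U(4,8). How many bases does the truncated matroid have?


Truncating U(6,8) to rank 4 gives U(4,8).
Bases of U(4,8) are all 4-element subsets of 8 elements.
Number of bases = C(8,4) = 8! / (4! * 4!) = 70.

70


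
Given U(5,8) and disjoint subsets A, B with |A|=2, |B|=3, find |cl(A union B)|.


|A union B| = 2 + 3 = 5 (disjoint).
In U(5,8), cl(S) = S if |S| < 5, else cl(S) = E.
Since 5 >= 5, cl(A union B) = E.
|cl(A union B)| = 8.

8


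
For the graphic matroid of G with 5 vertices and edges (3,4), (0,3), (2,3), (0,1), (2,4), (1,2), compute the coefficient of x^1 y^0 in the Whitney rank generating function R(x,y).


R(x,y) = sum over A in 2^E of x^(r(E)-r(A)) * y^(|A|-r(A)).
G has 5 vertices, 6 edges. r(E) = 4.
Enumerate all 2^6 = 64 subsets.
Count subsets with r(E)-r(A)=1 and |A|-r(A)=0: 19.

19


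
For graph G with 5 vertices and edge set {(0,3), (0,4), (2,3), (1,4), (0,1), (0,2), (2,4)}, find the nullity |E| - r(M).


Cycle rank (nullity) = |E| - r(M) = |E| - (|V| - c).
|E| = 7, |V| = 5, c = 1.
Nullity = 7 - (5 - 1) = 7 - 4 = 3.

3


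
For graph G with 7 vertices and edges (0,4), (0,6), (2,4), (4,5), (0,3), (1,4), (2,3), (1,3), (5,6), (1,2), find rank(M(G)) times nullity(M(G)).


r(M) = |V| - c = 7 - 1 = 6.
nullity = |E| - r(M) = 10 - 6 = 4.
Product = 6 * 4 = 24.

24


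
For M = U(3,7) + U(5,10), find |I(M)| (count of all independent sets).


For a direct sum, |I(M1+M2)| = |I(M1)| * |I(M2)|.
|I(U(3,7))| = sum C(7,k) for k=0..3 = 64.
|I(U(5,10))| = sum C(10,k) for k=0..5 = 638.
Total = 64 * 638 = 40832.

40832


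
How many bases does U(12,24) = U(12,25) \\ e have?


Deleting e from U(12,25) gives U(12,24) since n > r.
Bases of U(12,24) = (24 choose 12) = 2704156.

2704156


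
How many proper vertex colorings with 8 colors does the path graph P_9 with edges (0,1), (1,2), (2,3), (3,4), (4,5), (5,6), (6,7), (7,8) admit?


P(P_9, k) = k * (k-1)^(8).
P(8) = 8 * 7^8 = 8 * 5764801 = 46118408.

46118408


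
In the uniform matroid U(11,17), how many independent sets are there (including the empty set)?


Independent sets of U(11,17) are all subsets of size <= 11.
Count = (17 choose 0) + (17 choose 1) + (17 choose 2) + (17 choose 3) + (17 choose 4) + (17 choose 5) + (17 choose 6) + (17 choose 7) + (17 choose 8) + (17 choose 9) + (17 choose 10) + (17 choose 11)
     = 1 + 17 + 136 + 680 + 2380 + 6188 + 12376 + 19448 + 24310 + 24310 + 19448 + 12376
     = 121670.

121670


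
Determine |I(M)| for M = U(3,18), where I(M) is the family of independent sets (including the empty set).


Independent sets of U(3,18) are all subsets of size <= 3.
Count = C(18,0) + C(18,1) + C(18,2) + C(18,3)
     = 1 + 18 + 153 + 816
     = 988.

988


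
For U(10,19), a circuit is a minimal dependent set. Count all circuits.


In U(10,19), circuits are the (11)-element subsets.
Any set of 11 elements is dependent, and removing any one element gives
an independent set of size 10, so it is a minimal dependent set.
Number of circuits = C(19,11) = 75582.

75582


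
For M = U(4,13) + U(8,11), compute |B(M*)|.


(M1+M2)* = M1* + M2*.
M1* = U(9,13), bases: C(13,9) = 715.
M2* = U(3,11), bases: C(11,3) = 165.
|B(M*)| = 715 * 165 = 117975.

117975


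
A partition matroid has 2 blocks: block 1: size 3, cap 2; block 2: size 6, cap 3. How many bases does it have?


A basis picks exactly ci elements from block i.
Number of bases = product of C(|Si|, ci).
= C(3,2) * C(6,3)
= 3 * 20
= 60.

60


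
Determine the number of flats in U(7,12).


Flats of U(7,12): every subset of size < 7 is a flat, plus E itself.
Count = (12 choose 0) + (12 choose 1) + (12 choose 2) + (12 choose 3) + (12 choose 4) + (12 choose 5) + (12 choose 6) + 1
     = 1 + 12 + 66 + 220 + 495 + 792 + 924 + 1
     = 2511.

2511


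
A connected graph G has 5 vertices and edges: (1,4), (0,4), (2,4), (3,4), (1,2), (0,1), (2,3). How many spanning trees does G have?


By Kirchhoff's matrix tree theorem, the number of spanning trees equals
the determinant of any cofactor of the Laplacian matrix L.
G has 5 vertices and 7 edges.
Computing the (4 x 4) cofactor determinant gives 21.

21


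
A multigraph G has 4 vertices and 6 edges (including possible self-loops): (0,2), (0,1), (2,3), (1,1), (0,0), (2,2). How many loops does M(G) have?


In a graphic matroid, a loop is a self-loop edge (u,u) with rank 0.
Examining all 6 edges for self-loops...
Self-loops found: (1,1), (0,0), (2,2)
Number of loops = 3.

3


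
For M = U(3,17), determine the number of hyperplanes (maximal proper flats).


Hyperplanes of U(3,17) are flats of rank 2.
In a uniform matroid, these are exactly the (2)-element subsets.
Count = C(17,2) = (17 * 16) / (1 * 2) = 136.

136


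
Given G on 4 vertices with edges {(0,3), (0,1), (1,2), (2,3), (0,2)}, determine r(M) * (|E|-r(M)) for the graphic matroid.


r(M) = |V| - c = 4 - 1 = 3.
nullity = |E| - r(M) = 5 - 3 = 2.
Product = 3 * 2 = 6.

6


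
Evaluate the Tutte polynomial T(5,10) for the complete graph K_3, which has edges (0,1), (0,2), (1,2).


T(K_3; x,y) = x^2 + x + y.
T(5,10) = 25 + 5 + 10 = 40.

40


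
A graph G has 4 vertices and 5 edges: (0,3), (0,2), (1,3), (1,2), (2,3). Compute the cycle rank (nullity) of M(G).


Cycle rank (nullity) = |E| - r(M) = |E| - (|V| - c).
|E| = 5, |V| = 4, c = 1.
Nullity = 5 - (4 - 1) = 5 - 3 = 2.

2


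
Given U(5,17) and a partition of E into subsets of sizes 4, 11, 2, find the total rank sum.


r(Ai) = min(|Ai|, 5) for each part.
Sum = min(4,5) + min(11,5) + min(2,5)
    = 4 + 5 + 2
    = 11.

11


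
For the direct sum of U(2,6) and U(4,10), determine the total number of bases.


Bases of a direct sum M1 + M2: |B| = |B(M1)| * |B(M2)|.
|B(U(2,6))| = C(6,2) = 15.
|B(U(4,10))| = C(10,4) = 210.
Total bases = 15 * 210 = 3150.

3150


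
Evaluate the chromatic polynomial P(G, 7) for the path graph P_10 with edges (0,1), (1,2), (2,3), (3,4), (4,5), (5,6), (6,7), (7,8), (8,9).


P(P_10, k) = k * (k-1)^(9).
P(7) = 7 * 6^9 = 7 * 10077696 = 70543872.

70543872


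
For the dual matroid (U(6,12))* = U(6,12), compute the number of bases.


The dual of U(r,n) is U(n-r, n) = U(6,12).
Bases of U(6,12) are all (6)-element subsets.
|B(M*)| = C(12,6) = 12! / (6! * 6!) = 924.

924


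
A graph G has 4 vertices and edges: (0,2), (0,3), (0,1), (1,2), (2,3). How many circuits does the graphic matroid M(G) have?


A circuit in a graphic matroid = edge set of a simple cycle.
G has 4 vertices and 5 edges.
Enumerating all minimal edge subsets forming cycles...
Total circuits found: 3.

3


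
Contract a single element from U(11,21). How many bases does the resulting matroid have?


Contracting e from U(11,21) gives U(10,20).
Bases of U(10,20) = C(20,10) = 184756.

184756


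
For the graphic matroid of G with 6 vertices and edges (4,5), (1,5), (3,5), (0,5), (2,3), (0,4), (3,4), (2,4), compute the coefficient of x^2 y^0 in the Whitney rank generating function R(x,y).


R(x,y) = sum over A in 2^E of x^(r(E)-r(A)) * y^(|A|-r(A)).
G has 6 vertices, 8 edges. r(E) = 5.
Enumerate all 2^8 = 256 subsets.
Count subsets with r(E)-r(A)=2 and |A|-r(A)=0: 53.

53


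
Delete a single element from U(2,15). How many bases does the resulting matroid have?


Deleting e from U(2,15) gives U(2,14) since n > r.
Bases of U(2,14) = C(14,2) = (14 * 13) / (1 * 2) = 91.

91


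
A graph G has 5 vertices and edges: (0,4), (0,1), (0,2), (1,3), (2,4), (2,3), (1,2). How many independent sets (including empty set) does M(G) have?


An independent set in a graphic matroid is an acyclic edge subset.
G has 5 vertices and 7 edges.
Enumerate all 2^7 = 128 subsets, checking for acyclicity.
Total independent sets = 82.

82


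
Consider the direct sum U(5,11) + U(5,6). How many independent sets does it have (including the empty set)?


For a direct sum, |I(M1+M2)| = |I(M1)| * |I(M2)|.
|I(U(5,11))| = sum C(11,k) for k=0..5 = 1024.
|I(U(5,6))| = sum C(6,k) for k=0..5 = 63.
Total = 1024 * 63 = 64512.

64512


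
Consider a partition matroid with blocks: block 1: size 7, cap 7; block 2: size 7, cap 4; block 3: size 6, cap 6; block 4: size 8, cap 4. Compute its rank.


Rank of a partition matroid = sum of min(|Si|, ci) for each block.
= min(7,7) + min(7,4) + min(6,6) + min(8,4)
= 7 + 4 + 6 + 4
= 21.

21


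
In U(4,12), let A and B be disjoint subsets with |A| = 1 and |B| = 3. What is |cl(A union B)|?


|A union B| = 1 + 3 = 4 (disjoint).
In U(4,12), cl(S) = S if |S| < 4, else cl(S) = E.
Since 4 >= 4, cl(A union B) = E.
|cl(A union B)| = 12.

12


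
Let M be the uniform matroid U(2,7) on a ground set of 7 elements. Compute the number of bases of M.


Bases of U(2,7) are all 2-element subsets of the 7-element ground set.
Number of bases = C(7,2).
(7 choose 2) = 21.

21


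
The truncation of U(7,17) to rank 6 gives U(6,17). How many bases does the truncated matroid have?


Truncating U(7,17) to rank 6 gives U(6,17).
Bases of U(6,17) are all 6-element subsets of 17 elements.
Number of bases = (17 choose 6) = 12376.

12376


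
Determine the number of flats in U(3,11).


Flats of U(3,11): every subset of size < 3 is a flat, plus E itself.
Count = (11 choose 0) + (11 choose 1) + (11 choose 2) + 1
     = 1 + 11 + 55 + 1
     = 68.

68


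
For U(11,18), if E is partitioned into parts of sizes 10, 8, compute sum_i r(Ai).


r(Ai) = min(|Ai|, 11) for each part.
Sum = min(10,11) + min(8,11)
    = 10 + 8
    = 18.

18


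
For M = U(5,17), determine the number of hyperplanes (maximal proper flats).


Hyperplanes of U(5,17) are flats of rank 4.
In a uniform matroid, these are exactly the (4)-element subsets.
Count = C(17,4) = 17! / (4! * 13!) = 2380.

2380


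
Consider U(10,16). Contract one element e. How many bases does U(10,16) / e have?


Contracting e from U(10,16) gives U(9,15).
Bases of U(9,15) = C(15,9) = 15! / (9! * 6!) = 5005.

5005


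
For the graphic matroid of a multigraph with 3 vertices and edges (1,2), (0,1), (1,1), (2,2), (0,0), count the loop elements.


In a graphic matroid, a loop is a self-loop edge (u,u) with rank 0.
Examining all 5 edges for self-loops...
Self-loops found: (1,1), (2,2), (0,0)
Number of loops = 3.

3


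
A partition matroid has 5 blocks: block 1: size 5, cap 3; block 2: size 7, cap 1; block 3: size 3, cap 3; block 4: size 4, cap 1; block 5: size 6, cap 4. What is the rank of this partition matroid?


Rank of a partition matroid = sum of min(|Si|, ci) for each block.
= min(5,3) + min(7,1) + min(3,3) + min(4,1) + min(6,4)
= 3 + 1 + 3 + 1 + 4
= 12.

12


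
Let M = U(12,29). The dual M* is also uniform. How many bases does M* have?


The dual of U(r,n) is U(n-r, n) = U(17,29).
Bases of U(17,29) are all (17)-element subsets.
|B(M*)| = C(29,17) = 51895935.

51895935


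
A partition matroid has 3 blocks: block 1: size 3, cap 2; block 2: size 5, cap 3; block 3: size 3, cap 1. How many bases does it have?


A basis picks exactly ci elements from block i.
Number of bases = product of C(|Si|, ci).
= C(3,2) * C(5,3) * C(3,1)
= 3 * 10 * 3
= 90.

90


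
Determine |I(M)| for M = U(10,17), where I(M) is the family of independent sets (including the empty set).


Independent sets of U(10,17) are all subsets of size <= 10.
Count = (17 choose 0) + (17 choose 1) + (17 choose 2) + (17 choose 3) + (17 choose 4) + (17 choose 5) + (17 choose 6) + (17 choose 7) + (17 choose 8) + (17 choose 9) + (17 choose 10)
     = 1 + 17 + 136 + 680 + 2380 + 6188 + 12376 + 19448 + 24310 + 24310 + 19448
     = 109294.

109294


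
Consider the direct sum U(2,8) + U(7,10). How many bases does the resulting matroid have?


Bases of a direct sum M1 + M2: |B| = |B(M1)| * |B(M2)|.
|B(U(2,8))| = C(8,2) = 28.
|B(U(7,10))| = C(10,7) = 120.
Total bases = 28 * 120 = 3360.

3360


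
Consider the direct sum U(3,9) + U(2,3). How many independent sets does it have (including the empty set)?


For a direct sum, |I(M1+M2)| = |I(M1)| * |I(M2)|.
|I(U(3,9))| = sum C(9,k) for k=0..3 = 130.
|I(U(2,3))| = sum C(3,k) for k=0..2 = 7.
Total = 130 * 7 = 910.

910


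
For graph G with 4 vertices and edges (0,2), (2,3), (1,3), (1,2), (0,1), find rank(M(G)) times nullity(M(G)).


r(M) = |V| - c = 4 - 1 = 3.
nullity = |E| - r(M) = 5 - 3 = 2.
Product = 3 * 2 = 6.

6


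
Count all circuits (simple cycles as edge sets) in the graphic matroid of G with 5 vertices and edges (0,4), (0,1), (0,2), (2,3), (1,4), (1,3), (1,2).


A circuit in a graphic matroid = edge set of a simple cycle.
G has 5 vertices and 7 edges.
Enumerating all minimal edge subsets forming cycles...
Total circuits found: 6.

6


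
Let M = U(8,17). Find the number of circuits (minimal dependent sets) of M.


In U(8,17), circuits are the (9)-element subsets.
Any set of 9 elements is dependent, and removing any one element gives
an independent set of size 8, so it is a minimal dependent set.
Number of circuits = (17 choose 9) = 24310.

24310


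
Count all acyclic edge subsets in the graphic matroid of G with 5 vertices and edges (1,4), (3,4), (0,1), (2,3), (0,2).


An independent set in a graphic matroid is an acyclic edge subset.
G has 5 vertices and 5 edges.
Enumerate all 2^5 = 32 subsets, checking for acyclicity.
Total independent sets = 31.

31


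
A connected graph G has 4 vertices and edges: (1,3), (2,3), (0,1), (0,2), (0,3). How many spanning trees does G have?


By Kirchhoff's matrix tree theorem, the number of spanning trees equals
the determinant of any cofactor of the Laplacian matrix L.
G has 4 vertices and 5 edges.
Computing the (3 x 3) cofactor determinant gives 8.

8


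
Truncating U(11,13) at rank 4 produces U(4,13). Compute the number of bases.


Truncating U(11,13) to rank 4 gives U(4,13).
Bases of U(4,13) are all 4-element subsets of 13 elements.
Number of bases = C(13,4) = 13! / (4! * 9!) = 715.

715


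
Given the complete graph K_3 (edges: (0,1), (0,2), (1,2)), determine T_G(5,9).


T(K_3; x,y) = x^2 + x + y.
T(5,9) = 25 + 5 + 9 = 39.

39


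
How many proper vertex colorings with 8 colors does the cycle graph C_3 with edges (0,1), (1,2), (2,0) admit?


P(C_3, k) = (k-1)^3 + (-1)^3*(k-1).
P(8) = (7)^3 - 7
= 343 - 7 = 336.

336


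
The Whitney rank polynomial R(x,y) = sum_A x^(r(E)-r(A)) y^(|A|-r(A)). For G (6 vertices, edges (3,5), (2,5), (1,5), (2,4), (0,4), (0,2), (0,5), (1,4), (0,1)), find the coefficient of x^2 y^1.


R(x,y) = sum over A in 2^E of x^(r(E)-r(A)) * y^(|A|-r(A)).
G has 6 vertices, 9 edges. r(E) = 5.
Enumerate all 2^9 = 512 subsets.
Count subsets with r(E)-r(A)=2 and |A|-r(A)=1: 29.

29


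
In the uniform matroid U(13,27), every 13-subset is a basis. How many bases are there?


Bases of U(13,27) are all 13-element subsets of the 27-element ground set.
Number of bases = C(27,13).
(27 choose 13) = 20058300.

20058300


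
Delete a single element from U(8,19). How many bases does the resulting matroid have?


Deleting e from U(8,19) gives U(8,18) since n > r.
Bases of U(8,18) = C(18,8) = 43758.

43758


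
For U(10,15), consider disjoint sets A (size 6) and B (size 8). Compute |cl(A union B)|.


|A union B| = 6 + 8 = 14 (disjoint).
In U(10,15), cl(S) = S if |S| < 10, else cl(S) = E.
Since 14 >= 10, cl(A union B) = E.
|cl(A union B)| = 15.

15


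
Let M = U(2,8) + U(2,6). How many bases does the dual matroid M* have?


(M1+M2)* = M1* + M2*.
M1* = U(6,8), bases: C(8,6) = 28.
M2* = U(4,6), bases: C(6,4) = 15.
|B(M*)| = 28 * 15 = 420.

420


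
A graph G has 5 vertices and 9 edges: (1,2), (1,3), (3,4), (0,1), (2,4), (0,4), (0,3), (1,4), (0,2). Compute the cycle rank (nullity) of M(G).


Cycle rank (nullity) = |E| - r(M) = |E| - (|V| - c).
|E| = 9, |V| = 5, c = 1.
Nullity = 9 - (5 - 1) = 9 - 4 = 5.

5


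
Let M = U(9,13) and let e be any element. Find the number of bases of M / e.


Contracting e from U(9,13) gives U(8,12).
Bases of U(8,12) = (12 choose 8) = 495.

495


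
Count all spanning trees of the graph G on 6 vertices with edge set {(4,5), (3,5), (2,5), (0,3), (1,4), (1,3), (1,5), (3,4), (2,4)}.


By Kirchhoff's matrix tree theorem, the number of spanning trees equals
the determinant of any cofactor of the Laplacian matrix L.
G has 6 vertices and 9 edges.
Computing the (5 x 5) cofactor determinant gives 40.

40


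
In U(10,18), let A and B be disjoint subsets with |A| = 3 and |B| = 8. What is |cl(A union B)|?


|A union B| = 3 + 8 = 11 (disjoint).
In U(10,18), cl(S) = S if |S| < 10, else cl(S) = E.
Since 11 >= 10, cl(A union B) = E.
|cl(A union B)| = 18.

18


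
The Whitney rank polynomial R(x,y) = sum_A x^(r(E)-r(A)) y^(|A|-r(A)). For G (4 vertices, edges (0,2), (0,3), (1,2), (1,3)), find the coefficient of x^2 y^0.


R(x,y) = sum over A in 2^E of x^(r(E)-r(A)) * y^(|A|-r(A)).
G has 4 vertices, 4 edges. r(E) = 3.
Enumerate all 2^4 = 16 subsets.
Count subsets with r(E)-r(A)=2 and |A|-r(A)=0: 4.

4


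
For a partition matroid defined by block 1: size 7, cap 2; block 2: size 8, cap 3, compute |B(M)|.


A basis picks exactly ci elements from block i.
Number of bases = product of C(|Si|, ci).
= C(7,2) * C(8,3)
= 21 * 56
= 1176.

1176


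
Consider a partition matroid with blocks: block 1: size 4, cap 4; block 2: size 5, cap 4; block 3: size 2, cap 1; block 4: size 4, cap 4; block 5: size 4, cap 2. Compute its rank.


Rank of a partition matroid = sum of min(|Si|, ci) for each block.
= min(4,4) + min(5,4) + min(2,1) + min(4,4) + min(4,2)
= 4 + 4 + 1 + 4 + 2
= 15.

15


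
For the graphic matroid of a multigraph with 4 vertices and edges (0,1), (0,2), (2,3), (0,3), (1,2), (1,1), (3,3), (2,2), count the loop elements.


In a graphic matroid, a loop is a self-loop edge (u,u) with rank 0.
Examining all 8 edges for self-loops...
Self-loops found: (1,1), (3,3), (2,2)
Number of loops = 3.

3


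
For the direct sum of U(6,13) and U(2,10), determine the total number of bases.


Bases of a direct sum M1 + M2: |B| = |B(M1)| * |B(M2)|.
|B(U(6,13))| = C(13,6) = 1716.
|B(U(2,10))| = C(10,2) = 45.
Total bases = 1716 * 45 = 77220.

77220


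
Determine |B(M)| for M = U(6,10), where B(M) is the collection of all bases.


Bases of U(6,10) are all 6-element subsets of the 10-element ground set.
Number of bases = C(10,6).
C(10,6) = 10! / (6! * 4!) = 210.

210


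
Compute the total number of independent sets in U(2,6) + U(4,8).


For a direct sum, |I(M1+M2)| = |I(M1)| * |I(M2)|.
|I(U(2,6))| = sum C(6,k) for k=0..2 = 22.
|I(U(4,8))| = sum C(8,k) for k=0..4 = 163.
Total = 22 * 163 = 3586.

3586


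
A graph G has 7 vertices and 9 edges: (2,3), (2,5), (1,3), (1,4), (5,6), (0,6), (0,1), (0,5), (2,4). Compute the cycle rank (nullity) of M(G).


Cycle rank (nullity) = |E| - r(M) = |E| - (|V| - c).
|E| = 9, |V| = 7, c = 1.
Nullity = 9 - (7 - 1) = 9 - 6 = 3.

3


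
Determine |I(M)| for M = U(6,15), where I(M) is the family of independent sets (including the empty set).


Independent sets of U(6,15) are all subsets of size <= 6.
Count = C(15,0) + C(15,1) + C(15,2) + C(15,3) + C(15,4) + C(15,5) + C(15,6)
     = 1 + 15 + 105 + 455 + 1365 + 3003 + 5005
     = 9949.

9949


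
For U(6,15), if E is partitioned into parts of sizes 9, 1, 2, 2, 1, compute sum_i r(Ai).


r(Ai) = min(|Ai|, 6) for each part.
Sum = min(9,6) + min(1,6) + min(2,6) + min(2,6) + min(1,6)
    = 6 + 1 + 2 + 2 + 1
    = 12.

12


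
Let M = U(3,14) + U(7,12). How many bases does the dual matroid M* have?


(M1+M2)* = M1* + M2*.
M1* = U(11,14), bases: C(14,11) = 364.
M2* = U(5,12), bases: C(12,5) = 792.
|B(M*)| = 364 * 792 = 288288.

288288


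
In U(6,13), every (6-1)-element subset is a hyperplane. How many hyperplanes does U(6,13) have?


Hyperplanes of U(6,13) are flats of rank 5.
In a uniform matroid, these are exactly the (5)-element subsets.
Count = C(13,5) = 13! / (5! * 8!) = 1287.

1287


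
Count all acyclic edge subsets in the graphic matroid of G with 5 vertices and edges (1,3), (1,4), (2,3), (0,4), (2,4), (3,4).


An independent set in a graphic matroid is an acyclic edge subset.
G has 5 vertices and 6 edges.
Enumerate all 2^6 = 64 subsets, checking for acyclicity.
Total independent sets = 48.

48


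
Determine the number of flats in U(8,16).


Flats of U(8,16): every subset of size < 8 is a flat, plus E itself.
Count = (16 choose 0) + (16 choose 1) + (16 choose 2) + (16 choose 3) + (16 choose 4) + (16 choose 5) + (16 choose 6) + (16 choose 7) + 1
     = 1 + 16 + 120 + 560 + 1820 + 4368 + 8008 + 11440 + 1
     = 26334.

26334


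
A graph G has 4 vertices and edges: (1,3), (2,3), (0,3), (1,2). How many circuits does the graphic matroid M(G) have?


A circuit in a graphic matroid = edge set of a simple cycle.
G has 4 vertices and 4 edges.
Enumerating all minimal edge subsets forming cycles...
Total circuits found: 1.

1


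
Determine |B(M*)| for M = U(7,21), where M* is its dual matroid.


The dual of U(r,n) is U(n-r, n) = U(14,21).
Bases of U(14,21) are all (14)-element subsets.
|B(M*)| = C(21,14) = 21! / (14! * 7!) = 116280.

116280


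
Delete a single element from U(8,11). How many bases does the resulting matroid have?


Deleting e from U(8,11) gives U(8,10) since n > r.
Bases of U(8,10) = C(10,8) = 10! / (8! * 2!) = 45.

45


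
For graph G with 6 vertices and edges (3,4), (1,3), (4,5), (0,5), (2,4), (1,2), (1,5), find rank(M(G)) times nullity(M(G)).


r(M) = |V| - c = 6 - 1 = 5.
nullity = |E| - r(M) = 7 - 5 = 2.
Product = 5 * 2 = 10.

10


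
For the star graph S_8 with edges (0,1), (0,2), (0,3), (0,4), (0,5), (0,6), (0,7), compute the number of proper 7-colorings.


P(tree, k) = k * (k-1)^(7) for any tree on 8 vertices.
P(7) = 7 * 6^7 = 7 * 279936 = 1959552.

1959552


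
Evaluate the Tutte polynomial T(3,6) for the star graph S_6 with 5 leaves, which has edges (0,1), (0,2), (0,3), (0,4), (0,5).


A star on 6 vertices is a tree with 5 edges.
T(x,y) = x^(5) for any tree.
T(3,6) = 3^5 = 243.

243


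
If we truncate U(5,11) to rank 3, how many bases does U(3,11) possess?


Truncating U(5,11) to rank 3 gives U(3,11).
Bases of U(3,11) are all 3-element subsets of 11 elements.
Number of bases = (11 choose 3) = 165.

165


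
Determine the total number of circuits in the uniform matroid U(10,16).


In U(10,16), circuits are the (11)-element subsets.
Any set of 11 elements is dependent, and removing any one element gives
an independent set of size 10, so it is a minimal dependent set.
Number of circuits = C(16,11) = 4368.

4368


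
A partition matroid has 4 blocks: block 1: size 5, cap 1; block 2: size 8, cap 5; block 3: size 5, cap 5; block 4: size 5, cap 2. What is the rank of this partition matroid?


Rank of a partition matroid = sum of min(|Si|, ci) for each block.
= min(5,1) + min(8,5) + min(5,5) + min(5,2)
= 1 + 5 + 5 + 2
= 13.

13


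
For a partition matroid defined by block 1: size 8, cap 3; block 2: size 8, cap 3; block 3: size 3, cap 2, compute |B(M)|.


A basis picks exactly ci elements from block i.
Number of bases = product of C(|Si|, ci).
= C(8,3) * C(8,3) * C(3,2)
= 56 * 56 * 3
= 9408.

9408


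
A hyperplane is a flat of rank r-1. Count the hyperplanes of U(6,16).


Hyperplanes of U(6,16) are flats of rank 5.
In a uniform matroid, these are exactly the (5)-element subsets.
Count = C(16,5) = 4368.

4368


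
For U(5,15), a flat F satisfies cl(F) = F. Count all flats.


Flats of U(5,15): every subset of size < 5 is a flat, plus E itself.
Count = (15 choose 0) + (15 choose 1) + (15 choose 2) + (15 choose 3) + (15 choose 4) + 1
     = 1 + 15 + 105 + 455 + 1365 + 1
     = 1942.

1942


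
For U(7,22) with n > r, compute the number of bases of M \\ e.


Deleting e from U(7,22) gives U(7,21) since n > r.
Bases of U(7,21) = (21 choose 7) = 116280.

116280


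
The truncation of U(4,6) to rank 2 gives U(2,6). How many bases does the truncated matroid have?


Truncating U(4,6) to rank 2 gives U(2,6).
Bases of U(2,6) are all 2-element subsets of 6 elements.
Number of bases = C(6,2) = 6! / (2! * 4!) = 15.

15


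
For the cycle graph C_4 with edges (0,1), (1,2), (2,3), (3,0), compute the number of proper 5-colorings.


P(C_4, k) = (k-1)^4 + (-1)^4*(k-1).
P(5) = (4)^4 + 4
= 256 + 4 = 260.

260


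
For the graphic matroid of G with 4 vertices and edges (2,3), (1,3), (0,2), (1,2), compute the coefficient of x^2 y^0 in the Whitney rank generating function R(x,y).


R(x,y) = sum over A in 2^E of x^(r(E)-r(A)) * y^(|A|-r(A)).
G has 4 vertices, 4 edges. r(E) = 3.
Enumerate all 2^4 = 16 subsets.
Count subsets with r(E)-r(A)=2 and |A|-r(A)=0: 4.

4


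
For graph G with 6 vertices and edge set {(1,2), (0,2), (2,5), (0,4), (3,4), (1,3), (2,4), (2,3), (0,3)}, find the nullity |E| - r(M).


Cycle rank (nullity) = |E| - r(M) = |E| - (|V| - c).
|E| = 9, |V| = 6, c = 1.
Nullity = 9 - (6 - 1) = 9 - 5 = 4.

4


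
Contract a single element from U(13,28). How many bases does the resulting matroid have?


Contracting e from U(13,28) gives U(12,27).
Bases of U(12,27) = C(27,12) = 17383860.

17383860


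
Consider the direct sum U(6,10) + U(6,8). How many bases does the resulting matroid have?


Bases of a direct sum M1 + M2: |B| = |B(M1)| * |B(M2)|.
|B(U(6,10))| = C(10,6) = 210.
|B(U(6,8))| = C(8,6) = 28.
Total bases = 210 * 28 = 5880.

5880


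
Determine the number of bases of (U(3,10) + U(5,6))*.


(M1+M2)* = M1* + M2*.
M1* = U(7,10), bases: C(10,7) = 120.
M2* = U(1,6), bases: C(6,1) = 6.
|B(M*)| = 120 * 6 = 720.

720


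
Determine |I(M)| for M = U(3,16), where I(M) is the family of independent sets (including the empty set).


Independent sets of U(3,16) are all subsets of size <= 3.
Count = (16 choose 0) + (16 choose 1) + (16 choose 2) + (16 choose 3)
     = 1 + 16 + 120 + 560
     = 697.

697


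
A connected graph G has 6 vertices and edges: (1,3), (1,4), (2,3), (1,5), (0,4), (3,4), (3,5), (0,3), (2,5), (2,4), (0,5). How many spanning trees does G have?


By Kirchhoff's matrix tree theorem, the number of spanning trees equals
the determinant of any cofactor of the Laplacian matrix L.
G has 6 vertices and 11 edges.
Computing the (5 x 5) cofactor determinant gives 216.

216


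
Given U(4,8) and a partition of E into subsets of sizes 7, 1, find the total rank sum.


r(Ai) = min(|Ai|, 4) for each part.
Sum = min(7,4) + min(1,4)
    = 4 + 1
    = 5.

5


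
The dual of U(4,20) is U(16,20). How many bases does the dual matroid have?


The dual of U(r,n) is U(n-r, n) = U(16,20).
Bases of U(16,20) are all (16)-element subsets.
|B(M*)| = C(20,16) = 20! / (16! * 4!) = 4845.

4845


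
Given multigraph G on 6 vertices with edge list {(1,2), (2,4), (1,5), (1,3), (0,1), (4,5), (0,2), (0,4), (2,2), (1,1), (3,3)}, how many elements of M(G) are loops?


In a graphic matroid, a loop is a self-loop edge (u,u) with rank 0.
Examining all 11 edges for self-loops...
Self-loops found: (2,2), (1,1), (3,3)
Number of loops = 3.

3


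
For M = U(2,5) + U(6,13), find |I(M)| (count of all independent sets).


For a direct sum, |I(M1+M2)| = |I(M1)| * |I(M2)|.
|I(U(2,5))| = sum C(5,k) for k=0..2 = 16.
|I(U(6,13))| = sum C(13,k) for k=0..6 = 4096.
Total = 16 * 4096 = 65536.

65536


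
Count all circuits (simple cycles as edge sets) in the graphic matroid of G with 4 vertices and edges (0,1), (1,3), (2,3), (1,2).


A circuit in a graphic matroid = edge set of a simple cycle.
G has 4 vertices and 4 edges.
Enumerating all minimal edge subsets forming cycles...
Total circuits found: 1.

1


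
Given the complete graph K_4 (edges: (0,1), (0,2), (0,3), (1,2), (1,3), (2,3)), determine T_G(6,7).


T(K_4; x,y) = x^3 + 3x^2 + 4xy + 2x + y^3 + 3y^2 + 2y.
Substituting x=6, y=7:
= 216 + 108 + 168 + 12 + 343 + 147 + 14
= 1008.

1008


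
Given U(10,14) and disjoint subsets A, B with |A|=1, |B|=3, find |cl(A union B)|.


|A union B| = 1 + 3 = 4 (disjoint).
In U(10,14), cl(S) = S if |S| < 10, else cl(S) = E.
Since 4 < 10, cl(A union B) = A union B.
|cl(A union B)| = 4.

4


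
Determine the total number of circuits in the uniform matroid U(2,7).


In U(2,7), circuits are the (3)-element subsets.
Any set of 3 elements is dependent, and removing any one element gives
an independent set of size 2, so it is a minimal dependent set.
Number of circuits = C(7,3) = (7 * 6 * 5) / (1 * 2 * 3) = 35.

35


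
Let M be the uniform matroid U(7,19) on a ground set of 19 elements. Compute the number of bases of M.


Bases of U(7,19) are all 7-element subsets of the 19-element ground set.
Number of bases = C(19,7).
(19 choose 7) = 50388.

50388


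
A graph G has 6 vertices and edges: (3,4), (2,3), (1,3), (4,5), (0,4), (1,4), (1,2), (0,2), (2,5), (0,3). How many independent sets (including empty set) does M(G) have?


An independent set in a graphic matroid is an acyclic edge subset.
G has 6 vertices and 10 edges.
Enumerate all 2^10 = 1024 subsets, checking for acyclicity.
Total independent sets = 466.

466


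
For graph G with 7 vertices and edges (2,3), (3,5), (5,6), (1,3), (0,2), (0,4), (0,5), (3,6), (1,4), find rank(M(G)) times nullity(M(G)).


r(M) = |V| - c = 7 - 1 = 6.
nullity = |E| - r(M) = 9 - 6 = 3.
Product = 6 * 3 = 18.

18


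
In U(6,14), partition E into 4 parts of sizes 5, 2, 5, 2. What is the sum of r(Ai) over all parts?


r(Ai) = min(|Ai|, 6) for each part.
Sum = min(5,6) + min(2,6) + min(5,6) + min(2,6)
    = 5 + 2 + 5 + 2
    = 14.

14


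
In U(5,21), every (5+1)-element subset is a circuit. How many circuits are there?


In U(5,21), circuits are the (6)-element subsets.
Any set of 6 elements is dependent, and removing any one element gives
an independent set of size 5, so it is a minimal dependent set.
Number of circuits = (21 choose 6) = 54264.

54264


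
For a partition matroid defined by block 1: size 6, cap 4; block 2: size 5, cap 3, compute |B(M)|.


A basis picks exactly ci elements from block i.
Number of bases = product of C(|Si|, ci).
= C(6,4) * C(5,3)
= 15 * 10
= 150.

150


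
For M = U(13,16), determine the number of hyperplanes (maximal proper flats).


Hyperplanes of U(13,16) are flats of rank 12.
In a uniform matroid, these are exactly the (12)-element subsets.
Count = (16 choose 12) = 1820.

1820


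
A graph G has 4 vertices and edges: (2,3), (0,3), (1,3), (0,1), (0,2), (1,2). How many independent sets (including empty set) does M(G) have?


An independent set in a graphic matroid is an acyclic edge subset.
G has 4 vertices and 6 edges.
Enumerate all 2^6 = 64 subsets, checking for acyclicity.
Total independent sets = 38.

38


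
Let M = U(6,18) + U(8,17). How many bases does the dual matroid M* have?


(M1+M2)* = M1* + M2*.
M1* = U(12,18), bases: C(18,12) = 18564.
M2* = U(9,17), bases: C(17,9) = 24310.
|B(M*)| = 18564 * 24310 = 451290840.

451290840


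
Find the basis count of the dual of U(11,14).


The dual of U(r,n) is U(n-r, n) = U(3,14).
Bases of U(3,14) are all (3)-element subsets.
|B(M*)| = C(14,3) = (14 * 13 * 12) / (1 * 2 * 3) = 364.

364


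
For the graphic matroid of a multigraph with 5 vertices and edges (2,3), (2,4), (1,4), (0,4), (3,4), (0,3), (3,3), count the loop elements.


In a graphic matroid, a loop is a self-loop edge (u,u) with rank 0.
Examining all 7 edges for self-loops...
Self-loops found: (3,3)
Number of loops = 1.

1


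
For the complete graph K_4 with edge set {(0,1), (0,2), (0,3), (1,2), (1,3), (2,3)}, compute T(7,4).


T(K_4; x,y) = x^3 + 3x^2 + 4xy + 2x + y^3 + 3y^2 + 2y.
Substituting x=7, y=4:
= 343 + 147 + 112 + 14 + 64 + 48 + 8
= 736.

736


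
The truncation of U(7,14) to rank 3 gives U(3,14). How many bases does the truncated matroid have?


Truncating U(7,14) to rank 3 gives U(3,14).
Bases of U(3,14) are all 3-element subsets of 14 elements.
Number of bases = (14 choose 3) = 364.

364


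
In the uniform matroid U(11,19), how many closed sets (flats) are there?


Flats of U(11,19): every subset of size < 11 is a flat, plus E itself.
Count = C(19,0) + C(19,1) + C(19,2) + C(19,3) + C(19,4) + C(19,5) + C(19,6) + C(19,7) + C(19,8) + C(19,9) + C(19,10) + 1
     = 1 + 19 + 171 + 969 + 3876 + 11628 + 27132 + 50388 + 75582 + 92378 + 92378 + 1
     = 354523.

354523


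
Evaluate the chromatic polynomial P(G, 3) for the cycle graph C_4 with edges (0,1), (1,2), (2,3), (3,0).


P(C_4, k) = (k-1)^4 + (-1)^4*(k-1).
P(3) = (2)^4 + 2
= 16 + 2 = 18.

18


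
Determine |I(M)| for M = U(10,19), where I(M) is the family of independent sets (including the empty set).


Independent sets of U(10,19) are all subsets of size <= 10.
Count = (19 choose 0) + (19 choose 1) + (19 choose 2) + (19 choose 3) + (19 choose 4) + (19 choose 5) + (19 choose 6) + (19 choose 7) + (19 choose 8) + (19 choose 9) + (19 choose 10)
     = 1 + 19 + 171 + 969 + 3876 + 11628 + 27132 + 50388 + 75582 + 92378 + 92378
     = 354522.

354522


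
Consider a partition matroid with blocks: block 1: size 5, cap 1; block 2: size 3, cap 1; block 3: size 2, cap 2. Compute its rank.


Rank of a partition matroid = sum of min(|Si|, ci) for each block.
= min(5,1) + min(3,1) + min(2,2)
= 1 + 1 + 2
= 4.

4


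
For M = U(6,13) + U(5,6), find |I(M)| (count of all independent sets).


For a direct sum, |I(M1+M2)| = |I(M1)| * |I(M2)|.
|I(U(6,13))| = sum C(13,k) for k=0..6 = 4096.
|I(U(5,6))| = sum C(6,k) for k=0..5 = 63.
Total = 4096 * 63 = 258048.

258048


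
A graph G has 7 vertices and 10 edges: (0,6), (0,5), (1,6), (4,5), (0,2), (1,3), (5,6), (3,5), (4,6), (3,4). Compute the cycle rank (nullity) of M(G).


Cycle rank (nullity) = |E| - r(M) = |E| - (|V| - c).
|E| = 10, |V| = 7, c = 1.
Nullity = 10 - (7 - 1) = 10 - 6 = 4.

4


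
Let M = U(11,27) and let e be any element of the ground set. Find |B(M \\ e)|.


Deleting e from U(11,27) gives U(11,26) since n > r.
Bases of U(11,26) = (26 choose 11) = 7726160.

7726160


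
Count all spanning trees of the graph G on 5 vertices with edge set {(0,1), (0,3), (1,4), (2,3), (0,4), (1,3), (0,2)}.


By Kirchhoff's matrix tree theorem, the number of spanning trees equals
the determinant of any cofactor of the Laplacian matrix L.
G has 5 vertices and 7 edges.
Computing the (4 x 4) cofactor determinant gives 21.

21


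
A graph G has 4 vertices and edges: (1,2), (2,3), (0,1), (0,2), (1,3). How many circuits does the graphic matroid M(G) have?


A circuit in a graphic matroid = edge set of a simple cycle.
G has 4 vertices and 5 edges.
Enumerating all minimal edge subsets forming cycles...
Total circuits found: 3.

3


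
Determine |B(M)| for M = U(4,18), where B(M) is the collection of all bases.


Bases of U(4,18) are all 4-element subsets of the 18-element ground set.
Number of bases = C(18,4).
C(18,4) = (18 * 17 * 16 * 15) / (1 * 2 * 3 * 4) = 3060.

3060
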